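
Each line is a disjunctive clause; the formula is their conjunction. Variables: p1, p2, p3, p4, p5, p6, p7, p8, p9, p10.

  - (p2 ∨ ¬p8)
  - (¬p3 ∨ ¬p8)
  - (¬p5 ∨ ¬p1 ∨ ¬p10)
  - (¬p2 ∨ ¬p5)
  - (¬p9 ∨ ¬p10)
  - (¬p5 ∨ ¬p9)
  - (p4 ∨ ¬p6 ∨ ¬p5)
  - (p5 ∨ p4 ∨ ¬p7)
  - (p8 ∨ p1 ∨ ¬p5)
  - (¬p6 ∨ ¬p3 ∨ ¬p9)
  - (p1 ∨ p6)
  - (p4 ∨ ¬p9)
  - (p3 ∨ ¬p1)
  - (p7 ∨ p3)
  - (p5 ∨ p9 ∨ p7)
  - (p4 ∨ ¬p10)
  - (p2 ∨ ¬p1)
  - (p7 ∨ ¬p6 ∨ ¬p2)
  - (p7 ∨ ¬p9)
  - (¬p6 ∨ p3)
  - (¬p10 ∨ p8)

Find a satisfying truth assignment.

p1=0, p2=0, p3=1, p4=1, p5=0, p6=1, p7=1, p8=0, p9=0, p10=0

p4 occurs only positively in the remaining clauses — set p4 = True.
p10 occurs only negated in the remaining clauses — set p10 = False.
Branch on p1: take p1 = False.
  then p6 is forced to True.
  then p3 is forced to True.
  then p8 is forced to False.
  then p5 is forced to False.
  then p9 is forced to False.
  then p7 is forced to True.
p2 is now unconstrained; take p2 = False.
Every clause has at least one true literal under this assignment.
Check each clause:
  1. (p2 ∨ ¬p8) — ¬p8 is true.
  2. (¬p8 ∨ ¬p3) — ¬p8 is true.
  3. (¬p1 ∨ ¬p5 ∨ ¬p10) — ¬p5 is true.
  4. (¬p2 ∨ ¬p5) — ¬p5 is true.
  5. (¬p9 ∨ ¬p10) — ¬p10 is true.
  6. (¬p9 ∨ ¬p5) — ¬p5 is true.
  7. (p4 ∨ ¬p6 ∨ ¬p5) — ¬p5 is true.
  8. (p5 ∨ ¬p7 ∨ p4) — p4 is true.
  9. (p8 ∨ ¬p5 ∨ p1) — ¬p5 is true.
  10. (¬p9 ∨ ¬p6 ∨ ¬p3) — ¬p9 is true.
  11. (p1 ∨ p6) — p6 is true.
  12. (p4 ∨ ¬p9) — p4 is true.
  13. (p3 ∨ ¬p1) — p3 is true.
  14. (p7 ∨ p3) — p3 is true.
  15. (p9 ∨ p5 ∨ p7) — p7 is true.
  16. (¬p10 ∨ p4) — p4 is true.
  17. (p2 ∨ ¬p1) — ¬p1 is true.
  18. (¬p2 ∨ ¬p6 ∨ p7) — ¬p2 is true.
  19. (¬p9 ∨ p7) — p7 is true.
  20. (¬p6 ∨ p3) — p3 is true.
  21. (p8 ∨ ¬p10) — ¬p10 is true.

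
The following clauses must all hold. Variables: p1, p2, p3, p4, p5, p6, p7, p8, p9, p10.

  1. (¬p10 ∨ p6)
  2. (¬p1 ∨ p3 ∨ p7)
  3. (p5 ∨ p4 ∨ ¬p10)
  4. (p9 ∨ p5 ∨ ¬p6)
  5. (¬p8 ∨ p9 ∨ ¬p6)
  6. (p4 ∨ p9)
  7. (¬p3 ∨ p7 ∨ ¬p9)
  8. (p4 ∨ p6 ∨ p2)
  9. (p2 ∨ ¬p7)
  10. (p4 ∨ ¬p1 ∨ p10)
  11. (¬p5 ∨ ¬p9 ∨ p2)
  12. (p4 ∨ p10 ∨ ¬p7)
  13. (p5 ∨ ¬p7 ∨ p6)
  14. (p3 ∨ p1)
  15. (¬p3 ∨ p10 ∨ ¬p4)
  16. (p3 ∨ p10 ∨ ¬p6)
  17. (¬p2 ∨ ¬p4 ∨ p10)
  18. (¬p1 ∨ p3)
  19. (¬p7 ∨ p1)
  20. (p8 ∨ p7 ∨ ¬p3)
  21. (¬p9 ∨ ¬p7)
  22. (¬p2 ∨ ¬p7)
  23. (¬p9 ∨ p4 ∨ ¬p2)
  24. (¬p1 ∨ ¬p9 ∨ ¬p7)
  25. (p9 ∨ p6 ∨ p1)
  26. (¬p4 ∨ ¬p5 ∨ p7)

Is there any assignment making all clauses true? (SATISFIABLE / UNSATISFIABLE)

UNSATISFIABLE

p7 = True:
  propagation gives p2=True; an empty clause results — contradiction.
p7 = False:
  p4 = True:
    p3 = True:
      propagation gives p9=False, p6=False, p10=False; contradiction.
    p3 = False:
      propagation gives p1=False; contradiction.
  p4 = False:
    propagation gives p9=True, p3=False, p1=False; an empty clause results — contradiction.
Every branch closes, so no satisfying assignment exists.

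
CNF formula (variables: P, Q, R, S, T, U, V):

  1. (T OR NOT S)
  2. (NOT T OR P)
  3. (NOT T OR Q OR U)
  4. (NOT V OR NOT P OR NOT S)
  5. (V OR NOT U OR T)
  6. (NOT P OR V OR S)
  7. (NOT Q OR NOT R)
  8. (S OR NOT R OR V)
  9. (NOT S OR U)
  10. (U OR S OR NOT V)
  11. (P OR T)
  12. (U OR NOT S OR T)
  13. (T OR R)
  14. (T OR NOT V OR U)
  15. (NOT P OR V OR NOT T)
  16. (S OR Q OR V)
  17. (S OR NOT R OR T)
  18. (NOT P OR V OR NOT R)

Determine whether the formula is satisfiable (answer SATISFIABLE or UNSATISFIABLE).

SATISFIABLE

Set P = True and propagate.
Branch on Q: take Q = False.
For the remaining variables, R = True, S = False, T = True, U = True, V = True works.
So P=T, Q=F, R=T, S=F, T=T, U=T, V=T is a satisfying assignment.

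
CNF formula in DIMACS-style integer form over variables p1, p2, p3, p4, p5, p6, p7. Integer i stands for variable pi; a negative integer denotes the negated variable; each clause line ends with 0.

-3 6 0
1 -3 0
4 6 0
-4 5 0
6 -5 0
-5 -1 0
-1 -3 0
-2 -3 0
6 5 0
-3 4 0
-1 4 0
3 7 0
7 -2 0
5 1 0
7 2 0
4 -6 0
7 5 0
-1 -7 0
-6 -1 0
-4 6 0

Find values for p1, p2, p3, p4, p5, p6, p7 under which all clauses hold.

Branch on p1: take p1 = False.
  then p3 is forced to False.
  then p7 is forced to True.
  then p5 is forced to True.
  then p6 is forced to True.
  then p4 is forced to True.
p2 is now unconstrained; take p2 = False.

p1=F, p2=F, p3=F, p4=T, p5=T, p6=T, p7=T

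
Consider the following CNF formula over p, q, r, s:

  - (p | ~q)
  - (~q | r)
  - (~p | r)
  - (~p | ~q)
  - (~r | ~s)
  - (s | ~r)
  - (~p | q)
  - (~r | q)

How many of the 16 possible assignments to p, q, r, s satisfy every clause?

2

Satisfying assignments:
  p=F q=F r=F s=F
  p=F q=F r=F s=T
That's 2 in total.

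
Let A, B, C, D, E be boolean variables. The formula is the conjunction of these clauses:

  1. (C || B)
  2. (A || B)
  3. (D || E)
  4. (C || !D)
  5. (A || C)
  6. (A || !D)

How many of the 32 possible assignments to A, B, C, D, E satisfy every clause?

8

The models are:
  A=F B=T C=T D=F E=T
  A=T B=F C=T D=F E=T
  A=T B=F C=T D=T E=F
  A=T B=F C=T D=T E=T
  A=T B=T C=F D=F E=T
  A=T B=T C=T D=F E=T
  A=T B=T C=T D=T E=F
  A=T B=T C=T D=T E=T
Count: 8.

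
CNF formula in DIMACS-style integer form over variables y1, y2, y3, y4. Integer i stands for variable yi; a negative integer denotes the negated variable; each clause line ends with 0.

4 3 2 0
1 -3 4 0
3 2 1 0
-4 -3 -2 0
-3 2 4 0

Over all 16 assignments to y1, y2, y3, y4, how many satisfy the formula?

The models are:
  y1=0 y2=0 y3=1 y4=1
  y1=0 y2=1 y3=0 y4=0
  y1=0 y2=1 y3=0 y4=1
  y1=1 y2=0 y3=0 y4=1
  y1=1 y2=0 y3=1 y4=1
  y1=1 y2=1 y3=0 y4=0
  y1=1 y2=1 y3=0 y4=1
  y1=1 y2=1 y3=1 y4=0
Count: 8.

8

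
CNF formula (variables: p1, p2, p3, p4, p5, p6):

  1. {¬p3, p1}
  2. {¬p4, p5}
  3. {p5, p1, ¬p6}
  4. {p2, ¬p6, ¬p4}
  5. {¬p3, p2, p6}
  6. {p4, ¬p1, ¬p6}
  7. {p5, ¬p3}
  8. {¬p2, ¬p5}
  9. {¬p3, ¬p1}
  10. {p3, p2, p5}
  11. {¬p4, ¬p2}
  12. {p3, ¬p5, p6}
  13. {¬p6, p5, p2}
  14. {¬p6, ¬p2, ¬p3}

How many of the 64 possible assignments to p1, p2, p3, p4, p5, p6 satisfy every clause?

3

Satisfying assignments:
  p1=0 p2=0 p3=0 p4=0 p5=1 p6=1
  p1=0 p2=1 p3=0 p4=0 p5=0 p6=0
  p1=1 p2=1 p3=0 p4=0 p5=0 p6=0
That's 3 in total.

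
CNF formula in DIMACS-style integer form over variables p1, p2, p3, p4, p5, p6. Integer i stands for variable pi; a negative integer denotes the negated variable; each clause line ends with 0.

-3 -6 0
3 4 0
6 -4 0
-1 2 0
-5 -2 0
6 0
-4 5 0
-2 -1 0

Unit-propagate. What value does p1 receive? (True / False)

Unit clause (p6) sets p6 = True.
(~p3 | ~p6) with p6 = True leaves only ~p3, so p3 = False.
From (p4 | p3) and p3 = False: p4 = True.
(p5 | ~p4) with p4 = True leaves only p5, so p5 = True.
(~p5 | ~p2): since p5 = True, the clause reduces to (~p2). p2 = False.
From (~p1 | p2) and p2 = False: p1 = False.

False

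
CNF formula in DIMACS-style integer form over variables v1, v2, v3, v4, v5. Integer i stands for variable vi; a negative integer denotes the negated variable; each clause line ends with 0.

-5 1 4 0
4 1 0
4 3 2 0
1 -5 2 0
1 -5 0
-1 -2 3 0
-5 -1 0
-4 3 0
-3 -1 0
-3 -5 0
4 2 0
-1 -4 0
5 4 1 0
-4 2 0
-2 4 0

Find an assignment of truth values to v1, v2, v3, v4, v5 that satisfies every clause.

v1=False, v2=True, v3=True, v4=True, v5=False

Check each clause:
  1. (v4 OR NOT v5 OR v1) — NOT v5 is true.
  2. (v4 OR v1) — v4 is true.
  3. (v2 OR v4 OR v3) — v2 is true.
  4. (NOT v5 OR v1 OR v2) — v2 is true.
  5. (NOT v5 OR v1) — NOT v5 is true.
  6. (v3 OR NOT v2 OR NOT v1) — v3 is true.
  7. (NOT v5 OR NOT v1) — NOT v5 is true.
  8. (NOT v4 OR v3) — v3 is true.
  9. (NOT v3 OR NOT v1) — NOT v1 is true.
  10. (NOT v5 OR NOT v3) — NOT v5 is true.
  11. (v2 OR v4) — v2 is true.
  12. (NOT v4 OR NOT v1) — NOT v1 is true.
  13. (v5 OR v4 OR v1) — v4 is true.
  14. (NOT v4 OR v2) — v2 is true.
  15. (v4 OR NOT v2) — v4 is true.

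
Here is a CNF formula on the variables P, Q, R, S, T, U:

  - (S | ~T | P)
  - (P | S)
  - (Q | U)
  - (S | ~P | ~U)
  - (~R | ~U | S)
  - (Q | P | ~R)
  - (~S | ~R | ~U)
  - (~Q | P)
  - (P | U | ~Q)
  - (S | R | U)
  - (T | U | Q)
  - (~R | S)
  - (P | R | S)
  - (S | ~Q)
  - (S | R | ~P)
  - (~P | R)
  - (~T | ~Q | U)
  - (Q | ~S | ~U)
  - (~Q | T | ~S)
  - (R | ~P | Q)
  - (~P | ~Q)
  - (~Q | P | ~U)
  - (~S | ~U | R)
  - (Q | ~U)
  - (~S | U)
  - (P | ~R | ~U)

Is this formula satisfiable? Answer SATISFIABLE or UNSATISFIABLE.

UNSATISFIABLE

S = True:
  propagation gives U=True, R=False; an empty clause results — contradiction.
S = False:
  propagation gives P=True, U=False, Q=True; an empty clause results — contradiction.
Every branch closes, so no satisfying assignment exists.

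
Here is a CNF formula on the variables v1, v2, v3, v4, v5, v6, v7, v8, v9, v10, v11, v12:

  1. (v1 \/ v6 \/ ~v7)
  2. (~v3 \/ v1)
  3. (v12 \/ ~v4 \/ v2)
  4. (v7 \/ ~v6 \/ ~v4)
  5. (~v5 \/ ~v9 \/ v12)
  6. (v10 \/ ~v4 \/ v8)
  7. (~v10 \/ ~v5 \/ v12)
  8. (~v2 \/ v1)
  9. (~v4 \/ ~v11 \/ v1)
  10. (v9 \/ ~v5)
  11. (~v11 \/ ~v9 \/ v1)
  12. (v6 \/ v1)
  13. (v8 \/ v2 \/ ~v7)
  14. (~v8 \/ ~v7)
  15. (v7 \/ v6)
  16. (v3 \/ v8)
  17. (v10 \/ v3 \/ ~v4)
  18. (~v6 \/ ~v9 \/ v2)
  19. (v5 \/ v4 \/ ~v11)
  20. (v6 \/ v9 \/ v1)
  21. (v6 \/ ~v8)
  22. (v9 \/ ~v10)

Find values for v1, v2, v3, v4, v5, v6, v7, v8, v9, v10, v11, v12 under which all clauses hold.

v1 occurs only positively in the remaining clauses — set v1 = True.
v11 occurs only negated in the remaining clauses — set v11 = False.
Branch on v2: take v2 = True.
Branch on v3: take v3 = True.
For the remaining variables, v4 = False, v5 = True, v6 = True, v7 = True, v8 = False, v9 = True, v10 = True, v12 = True works.
Every clause has at least one true literal under this assignment.
Check each clause:
  1. (v6 \/ ~v7 \/ v1) — v1 is true.
  2. (~v3 \/ v1) — v1 is true.
  3. (v12 \/ ~v4 \/ v2) — v2 is true.
  4. (~v4 \/ ~v6 \/ v7) — ~v4 is true.
  5. (v12 \/ ~v5 \/ ~v9) — v12 is true.
  6. (~v4 \/ v10 \/ v8) — v10 is true.
  7. (v12 \/ ~v5 \/ ~v10) — v12 is true.
  8. (~v2 \/ v1) — v1 is true.
  9. (v1 \/ ~v4 \/ ~v11) — v1 is true.
  10. (v9 \/ ~v5) — v9 is true.
  11. (~v9 \/ v1 \/ ~v11) — v1 is true.
  12. (v6 \/ v1) — v1 is true.
  13. (~v7 \/ v8 \/ v2) — v2 is true.
  14. (~v7 \/ ~v8) — ~v8 is true.
  15. (v7 \/ v6) — v6 is true.
  16. (v8 \/ v3) — v3 is true.
  17. (v10 \/ ~v4 \/ v3) — v10 is true.
  18. (~v9 \/ v2 \/ ~v6) — v2 is true.
  19. (v4 \/ ~v11 \/ v5) — ~v11 is true.
  20. (v1 \/ v9 \/ v6) — v1 is true.
  21. (~v8 \/ v6) — ~v8 is true.
  22. (v9 \/ ~v10) — v9 is true.

v1=1, v2=1, v3=1, v4=0, v5=1, v6=1, v7=1, v8=0, v9=1, v10=1, v11=0, v12=1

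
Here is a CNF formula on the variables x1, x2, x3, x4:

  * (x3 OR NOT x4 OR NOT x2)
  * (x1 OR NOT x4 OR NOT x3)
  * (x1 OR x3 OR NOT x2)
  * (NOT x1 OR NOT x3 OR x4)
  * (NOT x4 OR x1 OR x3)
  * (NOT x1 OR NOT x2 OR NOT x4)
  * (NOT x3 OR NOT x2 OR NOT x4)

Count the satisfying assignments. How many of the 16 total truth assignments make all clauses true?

7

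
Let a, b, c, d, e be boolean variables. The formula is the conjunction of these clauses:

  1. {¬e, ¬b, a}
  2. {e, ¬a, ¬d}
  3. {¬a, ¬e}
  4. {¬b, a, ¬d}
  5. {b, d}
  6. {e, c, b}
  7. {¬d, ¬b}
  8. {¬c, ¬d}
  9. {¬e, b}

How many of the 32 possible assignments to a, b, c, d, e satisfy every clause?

4

Satisfying assignments:
  a=F b=T c=F d=F e=F
  a=F b=T c=T d=F e=F
  a=T b=T c=F d=F e=F
  a=T b=T c=T d=F e=F
Count: 4.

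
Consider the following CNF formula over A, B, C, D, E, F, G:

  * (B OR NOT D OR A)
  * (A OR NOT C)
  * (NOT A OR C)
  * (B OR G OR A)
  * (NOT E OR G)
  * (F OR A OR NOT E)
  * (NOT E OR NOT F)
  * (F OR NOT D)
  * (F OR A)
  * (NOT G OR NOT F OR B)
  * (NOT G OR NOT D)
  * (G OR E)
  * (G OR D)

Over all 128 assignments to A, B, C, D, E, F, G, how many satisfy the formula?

6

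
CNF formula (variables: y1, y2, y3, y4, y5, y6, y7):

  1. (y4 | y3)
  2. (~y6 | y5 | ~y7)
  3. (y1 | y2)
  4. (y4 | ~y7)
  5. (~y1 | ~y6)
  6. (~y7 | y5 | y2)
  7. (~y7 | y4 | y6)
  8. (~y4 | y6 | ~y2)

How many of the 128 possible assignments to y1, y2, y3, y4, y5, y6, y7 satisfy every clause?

20

Case analysis on y4 and y6:
  y4=1, y6=1: y3 free; 3 ways for (y1,y2,y5,y7) × 2^1 = 6.
  y4=1, y6=0: y3 free; 3 ways for (y1,y2,y5,y7) × 2^1 = 6.
  y4=0, y6=1: remaining (y1,y2,y3,y5,y7) ∈ {(0,1,1,0,0); (0,1,1,1,0)} — 2.
  y4=0, y6=0: y5 free; 3 ways for (y1,y2,y3,y7) × 2^1 = 6.
Total: 6 + 6 + 2 + 6 = 20.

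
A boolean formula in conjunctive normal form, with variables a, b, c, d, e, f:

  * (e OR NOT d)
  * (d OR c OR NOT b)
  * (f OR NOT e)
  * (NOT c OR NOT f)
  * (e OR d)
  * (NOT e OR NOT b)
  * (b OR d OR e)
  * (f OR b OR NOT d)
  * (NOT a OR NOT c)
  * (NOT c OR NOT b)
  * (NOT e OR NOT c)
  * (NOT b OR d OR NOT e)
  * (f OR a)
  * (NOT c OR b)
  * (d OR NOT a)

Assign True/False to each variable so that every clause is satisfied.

a=False, b=False, c=False, d=True, e=True, f=True

Branch on a: take a = False.
  then f is forced to True.
  then c is forced to False.
The remaining clauses are satisfied by b = False, d = True, e = True.
Every clause has at least one true literal under this assignment.
Check each clause:
  1. (e OR NOT d) — e is true.
  2. (c OR NOT b OR d) — d is true.
  3. (f OR NOT e) — f is true.
  4. (NOT c OR NOT f) — NOT c is true.
  5. (e OR d) — d is true.
  6. (NOT e OR NOT b) — NOT b is true.
  7. (b OR e OR d) — d is true.
  8. (NOT d OR b OR f) — f is true.
  9. (NOT a OR NOT c) — NOT c is true.
  10. (NOT c OR NOT b) — NOT c is true.
  11. (NOT e OR NOT c) — NOT c is true.
  12. (NOT b OR d OR NOT e) — d is true.
  13. (f OR a) — f is true.
  14. (NOT c OR b) — NOT c is true.
  15. (d OR NOT a) — d is true.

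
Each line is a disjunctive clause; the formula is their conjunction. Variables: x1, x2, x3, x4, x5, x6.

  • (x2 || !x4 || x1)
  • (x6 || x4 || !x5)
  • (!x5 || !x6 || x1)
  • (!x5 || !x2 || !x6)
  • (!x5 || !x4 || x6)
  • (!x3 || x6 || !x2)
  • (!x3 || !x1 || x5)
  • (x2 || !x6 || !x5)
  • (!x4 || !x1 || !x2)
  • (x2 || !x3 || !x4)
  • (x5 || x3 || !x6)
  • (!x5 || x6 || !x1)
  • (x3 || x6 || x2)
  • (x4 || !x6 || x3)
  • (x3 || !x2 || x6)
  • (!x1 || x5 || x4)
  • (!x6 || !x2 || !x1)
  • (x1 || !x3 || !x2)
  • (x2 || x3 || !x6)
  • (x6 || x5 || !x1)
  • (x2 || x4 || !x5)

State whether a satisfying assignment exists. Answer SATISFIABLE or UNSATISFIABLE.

Set x1 = False and propagate.
Set x2 = False and propagate.
  then x4 is forced to False.
  then x5 is forced to False.
Try x3 = True.
x6 is now unconstrained; take x6 = False.
So x1 = False  x2 = False  x3 = True  x4 = False  x5 = False  x6 = False is a satisfying assignment.

SATISFIABLE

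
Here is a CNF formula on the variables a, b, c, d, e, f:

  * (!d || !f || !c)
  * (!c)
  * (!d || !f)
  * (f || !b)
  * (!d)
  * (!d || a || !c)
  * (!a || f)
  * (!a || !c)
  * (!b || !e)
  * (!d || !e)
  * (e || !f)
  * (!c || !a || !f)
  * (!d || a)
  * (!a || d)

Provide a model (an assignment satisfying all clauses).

Unit propagation: (!c) forces c = False.
(!d) is a unit clause, so d = False.
Unit propagation: (!a) forces a = False.
b occurs only negated in the remaining clauses — set b = False.
Set e = False and propagate.
  then f is forced to False.
Every clause has at least one true literal under this assignment.

a=0, b=0, c=0, d=0, e=0, f=0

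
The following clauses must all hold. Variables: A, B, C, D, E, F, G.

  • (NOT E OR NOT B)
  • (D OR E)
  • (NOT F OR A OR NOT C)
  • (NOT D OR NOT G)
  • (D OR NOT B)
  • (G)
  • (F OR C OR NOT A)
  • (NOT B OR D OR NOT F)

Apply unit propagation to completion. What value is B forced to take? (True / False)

Unit clause (G) sets G = True.
(NOT D OR NOT G): since G = True, the clause reduces to (NOT D). D = False.
From (D OR E) and D = False: E = True.
(NOT B OR NOT E) with E = True leaves only NOT B, so B = False.

False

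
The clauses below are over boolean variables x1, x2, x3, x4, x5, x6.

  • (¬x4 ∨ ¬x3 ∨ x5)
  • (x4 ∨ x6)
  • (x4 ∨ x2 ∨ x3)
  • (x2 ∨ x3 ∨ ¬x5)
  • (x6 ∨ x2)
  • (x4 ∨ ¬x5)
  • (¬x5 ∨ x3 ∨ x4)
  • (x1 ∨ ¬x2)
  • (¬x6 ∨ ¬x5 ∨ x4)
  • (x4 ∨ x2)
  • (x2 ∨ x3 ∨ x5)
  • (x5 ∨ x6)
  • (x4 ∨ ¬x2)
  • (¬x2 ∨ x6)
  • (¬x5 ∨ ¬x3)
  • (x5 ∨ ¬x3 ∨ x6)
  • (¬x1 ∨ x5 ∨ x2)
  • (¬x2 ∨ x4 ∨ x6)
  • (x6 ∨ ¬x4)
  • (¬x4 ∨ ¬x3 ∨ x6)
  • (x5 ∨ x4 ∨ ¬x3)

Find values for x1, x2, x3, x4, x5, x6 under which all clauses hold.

x1=True, x2=True, x3=False, x4=True, x5=True, x6=True

Check each clause:
  1. (x5 ∨ ¬x3 ∨ ¬x4) — ¬x3 is true.
  2. (x6 ∨ x4) — x4 is true.
  3. (x2 ∨ x3 ∨ x4) — x2 is true.
  4. (x2 ∨ ¬x5 ∨ x3) — x2 is true.
  5. (x6 ∨ x2) — x2 is true.
  6. (x4 ∨ ¬x5) — x4 is true.
  7. (x4 ∨ ¬x5 ∨ x3) — x4 is true.
  8. (¬x2 ∨ x1) — x1 is true.
  9. (¬x6 ∨ ¬x5 ∨ x4) — x4 is true.
  10. (x2 ∨ x4) — x2 is true.
  11. (x2 ∨ x3 ∨ x5) — x2 is true.
  12. (x5 ∨ x6) — x5 is true.
  13. (¬x2 ∨ x4) — x4 is true.
  14. (x6 ∨ ¬x2) — x6 is true.
  15. (¬x3 ∨ ¬x5) — ¬x3 is true.
  16. (¬x3 ∨ x5 ∨ x6) — x5 is true.
  17. (x2 ∨ x5 ∨ ¬x1) — x2 is true.
  18. (x6 ∨ x4 ∨ ¬x2) — x4 is true.
  19. (¬x4 ∨ x6) — x6 is true.
  20. (¬x3 ∨ x6 ∨ ¬x4) — ¬x3 is true.
  21. (x5 ∨ ¬x3 ∨ x4) — ¬x3 is true.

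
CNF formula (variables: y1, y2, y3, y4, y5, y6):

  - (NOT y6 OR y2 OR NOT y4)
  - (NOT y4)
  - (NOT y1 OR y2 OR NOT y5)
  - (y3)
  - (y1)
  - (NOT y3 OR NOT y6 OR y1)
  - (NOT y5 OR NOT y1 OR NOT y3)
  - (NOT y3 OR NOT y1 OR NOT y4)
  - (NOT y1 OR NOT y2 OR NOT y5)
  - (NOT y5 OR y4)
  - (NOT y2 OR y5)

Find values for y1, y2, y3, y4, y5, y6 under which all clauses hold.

y1=T, y2=F, y3=T, y4=F, y5=F, y6=T

The clause (NOT y4) is unit: y4 must be False.
Unit propagation: (y3) forces y3 = True.
Unit propagation: (y1) forces y1 = True.
(NOT y5) is a unit clause, so y5 = False.
Unit propagation: (NOT y2) forces y2 = False.
y6 is now unconstrained; take y6 = True.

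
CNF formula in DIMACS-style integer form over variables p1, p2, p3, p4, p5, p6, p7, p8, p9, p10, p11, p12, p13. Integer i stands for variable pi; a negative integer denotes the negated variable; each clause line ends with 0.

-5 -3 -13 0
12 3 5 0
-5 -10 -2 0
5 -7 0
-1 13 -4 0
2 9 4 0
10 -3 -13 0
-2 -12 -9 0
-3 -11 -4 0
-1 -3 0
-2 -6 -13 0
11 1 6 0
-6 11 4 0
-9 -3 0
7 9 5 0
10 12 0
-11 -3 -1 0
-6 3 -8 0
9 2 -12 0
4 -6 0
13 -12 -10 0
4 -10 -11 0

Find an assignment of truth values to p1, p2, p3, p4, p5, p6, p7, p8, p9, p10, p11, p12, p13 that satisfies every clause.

p1=True  p2=False  p3=False  p4=False  p5=True  p6=False  p7=False  p8=True  p9=True  p10=False  p11=True  p12=True  p13=False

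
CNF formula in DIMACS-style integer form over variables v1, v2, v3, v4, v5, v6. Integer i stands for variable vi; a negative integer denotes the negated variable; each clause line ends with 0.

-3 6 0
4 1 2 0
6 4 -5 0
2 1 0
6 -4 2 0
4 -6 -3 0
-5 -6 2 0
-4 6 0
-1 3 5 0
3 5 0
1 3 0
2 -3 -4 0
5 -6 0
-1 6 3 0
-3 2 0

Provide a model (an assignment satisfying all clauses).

v2 occurs only positively in the remaining clauses — set v2 = True.
Branch on v1: take v1 = True.
The remaining clauses are satisfied by v3 = False, v4 = False, v5 = True, v6 = True.

v1=1  v2=1  v3=0  v4=0  v5=1  v6=1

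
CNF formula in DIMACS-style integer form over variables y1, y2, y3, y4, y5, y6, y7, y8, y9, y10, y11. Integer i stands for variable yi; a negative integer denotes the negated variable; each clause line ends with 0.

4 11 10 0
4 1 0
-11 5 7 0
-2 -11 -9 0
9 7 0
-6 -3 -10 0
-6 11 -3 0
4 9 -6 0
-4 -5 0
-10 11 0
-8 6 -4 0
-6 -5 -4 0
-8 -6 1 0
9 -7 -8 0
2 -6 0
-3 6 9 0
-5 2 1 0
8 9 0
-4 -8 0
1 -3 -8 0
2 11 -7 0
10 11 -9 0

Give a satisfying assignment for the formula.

y1=True, y2=False, y3=True, y4=True, y5=False, y6=False, y7=True, y8=False, y9=True, y10=True, y11=True

Check each clause:
  1. (y11 OR y10 OR y4) — y10 is true.
  2. (y4 OR y1) — y1 is true.
  3. (y5 OR y7 OR NOT y11) — y7 is true.
  4. (NOT y9 OR NOT y2 OR NOT y11) — NOT y2 is true.
  5. (y9 OR y7) — y9 is true.
  6. (NOT y3 OR NOT y10 OR NOT y6) — NOT y6 is true.
  7. (NOT y6 OR NOT y3 OR y11) — NOT y6 is true.
  8. (y4 OR NOT y6 OR y9) — y9 is true.
  9. (NOT y4 OR NOT y5) — NOT y5 is true.
  10. (y11 OR NOT y10) — y11 is true.
  11. (y6 OR NOT y8 OR NOT y4) — NOT y8 is true.
  12. (NOT y6 OR NOT y5 OR NOT y4) — NOT y6 is true.
  13. (NOT y8 OR y1 OR NOT y6) — NOT y8 is true.
  14. (NOT y8 OR NOT y7 OR y9) — NOT y8 is true.
  15. (y2 OR NOT y6) — NOT y6 is true.
  16. (NOT y3 OR y9 OR y6) — y9 is true.
  17. (y1 OR y2 OR NOT y5) — y1 is true.
  18. (y8 OR y9) — y9 is true.
  19. (NOT y8 OR NOT y4) — NOT y8 is true.
  20. (NOT y8 OR y1 OR NOT y3) — NOT y8 is true.
  21. (y2 OR y11 OR NOT y7) — y11 is true.
  22. (y10 OR y11 OR NOT y9) — y10 is true.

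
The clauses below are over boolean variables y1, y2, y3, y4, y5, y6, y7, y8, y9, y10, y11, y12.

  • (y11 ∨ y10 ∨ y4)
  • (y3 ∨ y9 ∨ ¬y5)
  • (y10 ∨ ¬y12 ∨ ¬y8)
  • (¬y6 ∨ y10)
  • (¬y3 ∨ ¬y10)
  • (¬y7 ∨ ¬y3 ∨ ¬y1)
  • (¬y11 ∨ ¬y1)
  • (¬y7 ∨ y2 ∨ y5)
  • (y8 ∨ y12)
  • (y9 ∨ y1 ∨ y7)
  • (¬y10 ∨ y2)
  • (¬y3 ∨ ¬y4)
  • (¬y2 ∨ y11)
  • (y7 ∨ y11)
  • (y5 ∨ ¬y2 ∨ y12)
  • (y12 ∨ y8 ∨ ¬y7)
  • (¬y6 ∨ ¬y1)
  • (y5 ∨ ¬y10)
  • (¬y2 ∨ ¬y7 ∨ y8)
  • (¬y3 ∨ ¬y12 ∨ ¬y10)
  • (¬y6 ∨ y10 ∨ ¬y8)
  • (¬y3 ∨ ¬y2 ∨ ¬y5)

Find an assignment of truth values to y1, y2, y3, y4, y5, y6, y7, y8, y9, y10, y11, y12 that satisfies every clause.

y1=F, y2=T, y3=F, y4=T, y5=F, y6=F, y7=F, y8=F, y9=T, y10=F, y11=T, y12=T

Check each clause:
  1. (y10 ∨ y4 ∨ y11) — y11 is true.
  2. (y3 ∨ y9 ∨ ¬y5) — y9 is true.
  3. (y10 ∨ ¬y12 ∨ ¬y8) — ¬y8 is true.
  4. (¬y6 ∨ y10) — ¬y6 is true.
  5. (¬y10 ∨ ¬y3) — ¬y3 is true.
  6. (¬y7 ∨ ¬y1 ∨ ¬y3) — ¬y7 is true.
  7. (¬y1 ∨ ¬y11) — ¬y1 is true.
  8. (y2 ∨ ¬y7 ∨ y5) — ¬y7 is true.
  9. (y8 ∨ y12) — y12 is true.
  10. (y7 ∨ y9 ∨ y1) — y9 is true.
  11. (¬y10 ∨ y2) — y2 is true.
  12. (¬y3 ∨ ¬y4) — ¬y3 is true.
  13. (¬y2 ∨ y11) — y11 is true.
  14. (y7 ∨ y11) — y11 is true.
  15. (¬y2 ∨ y5 ∨ y12) — y12 is true.
  16. (y12 ∨ y8 ∨ ¬y7) — ¬y7 is true.
  17. (¬y6 ∨ ¬y1) — ¬y6 is true.
  18. (y5 ∨ ¬y10) — ¬y10 is true.
  19. (¬y7 ∨ ¬y2 ∨ y8) — ¬y7 is true.
  20. (¬y3 ∨ ¬y12 ∨ ¬y10) — ¬y3 is true.
  21. (¬y8 ∨ y10 ∨ ¬y6) — ¬y8 is true.
  22. (¬y5 ∨ ¬y2 ∨ ¬y3) — ¬y5 is true.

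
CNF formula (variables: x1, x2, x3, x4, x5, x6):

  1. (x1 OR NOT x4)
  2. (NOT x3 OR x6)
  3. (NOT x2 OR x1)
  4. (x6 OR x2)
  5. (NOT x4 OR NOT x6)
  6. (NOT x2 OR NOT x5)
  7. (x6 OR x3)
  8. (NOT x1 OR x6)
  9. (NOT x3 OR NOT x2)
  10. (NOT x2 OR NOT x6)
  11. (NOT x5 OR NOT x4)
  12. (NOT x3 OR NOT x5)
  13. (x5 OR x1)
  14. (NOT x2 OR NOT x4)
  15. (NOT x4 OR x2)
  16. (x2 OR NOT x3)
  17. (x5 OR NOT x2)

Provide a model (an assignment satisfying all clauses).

x1 = False, x2 = False, x3 = False, x4 = False, x5 = True, x6 = True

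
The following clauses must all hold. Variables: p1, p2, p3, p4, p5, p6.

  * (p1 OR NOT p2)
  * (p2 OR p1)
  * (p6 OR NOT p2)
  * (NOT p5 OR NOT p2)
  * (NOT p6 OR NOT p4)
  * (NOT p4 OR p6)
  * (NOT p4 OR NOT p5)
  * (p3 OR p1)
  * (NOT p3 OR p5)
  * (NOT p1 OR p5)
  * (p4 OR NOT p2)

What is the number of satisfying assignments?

4

Satisfying assignments:
  p1=1 p2=0 p3=0 p4=0 p5=1 p6=0
  p1=1 p2=0 p3=0 p4=0 p5=1 p6=1
  p1=1 p2=0 p3=1 p4=0 p5=1 p6=0
  p1=1 p2=0 p3=1 p4=0 p5=1 p6=1
Count: 4.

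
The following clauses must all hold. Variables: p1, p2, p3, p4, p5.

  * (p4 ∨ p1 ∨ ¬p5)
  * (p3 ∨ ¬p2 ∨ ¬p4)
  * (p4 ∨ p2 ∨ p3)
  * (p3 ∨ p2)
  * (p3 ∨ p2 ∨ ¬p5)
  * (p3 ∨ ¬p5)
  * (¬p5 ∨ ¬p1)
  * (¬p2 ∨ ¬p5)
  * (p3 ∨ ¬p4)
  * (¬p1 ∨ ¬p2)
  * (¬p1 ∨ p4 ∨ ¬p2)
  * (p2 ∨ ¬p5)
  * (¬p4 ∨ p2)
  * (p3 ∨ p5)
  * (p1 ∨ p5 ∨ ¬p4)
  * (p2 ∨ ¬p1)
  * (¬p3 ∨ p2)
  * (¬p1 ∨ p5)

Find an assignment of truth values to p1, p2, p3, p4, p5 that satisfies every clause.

Branch on p1: take p1 = False.
Set p2 = True and propagate.
  then p5 is forced to False.
  then p3 is forced to True.
  then p4 is forced to False.
Check each clause:
  1. (p1 ∨ ¬p5 ∨ p4) — ¬p5 is true.
  2. (p3 ∨ ¬p2 ∨ ¬p4) — p3 is true.
  3. (p4 ∨ p3 ∨ p2) — p2 is true.
  4. (p2 ∨ p3) — p2 is true.
  5. (p2 ∨ p3 ∨ ¬p5) — p3 is true.
  6. (¬p5 ∨ p3) — p3 is true.
  7. (¬p1 ∨ ¬p5) — ¬p5 is true.
  8. (¬p5 ∨ ¬p2) — ¬p5 is true.
  9. (¬p4 ∨ p3) — p3 is true.
  10. (¬p1 ∨ ¬p2) — ¬p1 is true.
  11. (¬p1 ∨ ¬p2 ∨ p4) — ¬p1 is true.
  12. (¬p5 ∨ p2) — p2 is true.
  13. (¬p4 ∨ p2) — p2 is true.
  14. (p5 ∨ p3) — p3 is true.
  15. (p1 ∨ p5 ∨ ¬p4) — ¬p4 is true.
  16. (p2 ∨ ¬p1) — p2 is true.
  17. (¬p3 ∨ p2) — p2 is true.
  18. (p5 ∨ ¬p1) — ¬p1 is true.

p1 = 0  p2 = 1  p3 = 1  p4 = 0  p5 = 0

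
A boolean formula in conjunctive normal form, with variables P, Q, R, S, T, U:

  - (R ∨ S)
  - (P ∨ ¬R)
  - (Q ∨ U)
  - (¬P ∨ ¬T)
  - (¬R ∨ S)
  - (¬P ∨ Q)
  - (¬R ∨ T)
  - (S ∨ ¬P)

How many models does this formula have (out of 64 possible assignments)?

8

Case analysis on P and R:
  P=1, R=1: a clause becomes empty — 0.
  P=1, R=0: remaining (Q,S,T,U) ∈ {(1,1,0,0); (1,1,0,1)} — 2.
  P=0, R=1: a clause becomes empty — 0.
  P=0, R=0: T free; 3 ways for (Q,S,U) × 2^1 = 6.
Total: 0 + 2 + 0 + 6 = 8.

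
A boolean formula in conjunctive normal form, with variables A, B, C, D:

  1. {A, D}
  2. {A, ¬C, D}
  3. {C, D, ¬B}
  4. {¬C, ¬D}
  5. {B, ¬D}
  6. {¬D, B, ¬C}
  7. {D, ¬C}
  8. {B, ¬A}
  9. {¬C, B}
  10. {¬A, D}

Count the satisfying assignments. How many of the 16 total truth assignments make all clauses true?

2

Satisfying assignments:
  A=0 B=1 C=0 D=1
  A=1 B=1 C=0 D=1
Count: 2.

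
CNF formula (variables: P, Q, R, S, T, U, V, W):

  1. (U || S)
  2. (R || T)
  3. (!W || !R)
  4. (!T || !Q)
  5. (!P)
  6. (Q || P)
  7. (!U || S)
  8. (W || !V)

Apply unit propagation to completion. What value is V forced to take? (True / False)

False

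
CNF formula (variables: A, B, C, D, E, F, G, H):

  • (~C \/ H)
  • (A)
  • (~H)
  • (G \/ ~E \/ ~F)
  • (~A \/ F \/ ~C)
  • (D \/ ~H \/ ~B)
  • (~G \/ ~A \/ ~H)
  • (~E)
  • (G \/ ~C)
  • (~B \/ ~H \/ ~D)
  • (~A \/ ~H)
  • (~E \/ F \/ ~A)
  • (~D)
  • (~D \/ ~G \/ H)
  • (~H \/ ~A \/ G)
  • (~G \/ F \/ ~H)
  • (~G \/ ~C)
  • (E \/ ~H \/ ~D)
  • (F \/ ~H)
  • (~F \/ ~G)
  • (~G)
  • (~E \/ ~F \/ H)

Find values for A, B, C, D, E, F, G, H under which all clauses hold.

A=True, B=False, C=False, D=False, E=False, F=False, G=False, H=False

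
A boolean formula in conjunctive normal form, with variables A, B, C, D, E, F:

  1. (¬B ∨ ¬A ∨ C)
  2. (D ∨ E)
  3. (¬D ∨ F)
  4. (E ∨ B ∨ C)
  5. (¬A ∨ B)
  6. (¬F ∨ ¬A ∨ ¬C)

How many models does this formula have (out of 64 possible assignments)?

16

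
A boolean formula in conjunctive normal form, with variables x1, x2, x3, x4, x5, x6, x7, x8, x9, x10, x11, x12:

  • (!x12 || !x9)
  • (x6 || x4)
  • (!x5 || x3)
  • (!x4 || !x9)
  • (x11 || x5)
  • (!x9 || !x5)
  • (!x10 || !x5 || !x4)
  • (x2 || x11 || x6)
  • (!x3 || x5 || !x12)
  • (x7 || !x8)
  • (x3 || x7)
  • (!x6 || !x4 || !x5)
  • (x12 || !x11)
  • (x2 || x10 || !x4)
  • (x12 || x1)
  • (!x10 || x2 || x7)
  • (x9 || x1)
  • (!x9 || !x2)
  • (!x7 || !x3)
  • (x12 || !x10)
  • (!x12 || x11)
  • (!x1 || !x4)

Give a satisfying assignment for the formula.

x1 = T  x2 = T  x3 = F  x4 = F  x5 = F  x6 = T  x7 = T  x8 = F  x9 = F  x10 = T  x11 = T  x12 = T

Check each clause:
  1. (!x12 || !x9) — !x9 is true.
  2. (x6 || x4) — x6 is true.
  3. (!x5 || x3) — !x5 is true.
  4. (!x9 || !x4) — !x4 is true.
  5. (x11 || x5) — x11 is true.
  6. (!x5 || !x9) — !x5 is true.
  7. (!x4 || !x10 || !x5) — !x5 is true.
  8. (x11 || x6 || x2) — x2 is true.
  9. (x5 || !x12 || !x3) — !x3 is true.
  10. (x7 || !x8) — !x8 is true.
  11. (x7 || x3) — x7 is true.
  12. (!x5 || !x4 || !x6) — !x5 is true.
  13. (x12 || !x11) — x12 is true.
  14. (x10 || x2 || !x4) — x2 is true.
  15. (x1 || x12) — x1 is true.
  16. (!x10 || x7 || x2) — x2 is true.
  17. (x1 || x9) — x1 is true.
  18. (!x2 || !x9) — !x9 is true.
  19. (!x7 || !x3) — !x3 is true.
  20. (x12 || !x10) — x12 is true.
  21. (!x12 || x11) — x11 is true.
  22. (!x1 || !x4) — !x4 is true.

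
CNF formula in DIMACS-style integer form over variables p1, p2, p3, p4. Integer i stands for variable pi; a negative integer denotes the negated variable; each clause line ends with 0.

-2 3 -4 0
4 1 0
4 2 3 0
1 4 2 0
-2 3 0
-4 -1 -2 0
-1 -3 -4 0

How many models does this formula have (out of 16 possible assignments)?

Satisfying assignments:
  p1=F p2=F p3=F p4=T
  p1=F p2=F p3=T p4=T
  p1=F p2=T p3=T p4=T
  p1=T p2=F p3=F p4=T
  p1=T p2=F p3=T p4=F
  p1=T p2=T p3=T p4=F
That's 6 in total.

6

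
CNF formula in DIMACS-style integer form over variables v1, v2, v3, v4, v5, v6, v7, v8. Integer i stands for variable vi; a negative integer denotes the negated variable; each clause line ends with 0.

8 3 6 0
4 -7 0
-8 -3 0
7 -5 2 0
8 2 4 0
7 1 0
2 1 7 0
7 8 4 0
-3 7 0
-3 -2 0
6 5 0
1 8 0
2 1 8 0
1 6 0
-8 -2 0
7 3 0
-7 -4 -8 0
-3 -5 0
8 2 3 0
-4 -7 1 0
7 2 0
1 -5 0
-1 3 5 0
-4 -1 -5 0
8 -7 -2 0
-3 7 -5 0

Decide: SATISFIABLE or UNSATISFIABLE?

SATISFIABLE

v6 occurs only positively in the remaining clauses — set v6 = True.
Try v1 = True.
Branch on v2: take v2 = False.
  then v7 is forced to True.
  then v4 is forced to True.
  then v8 is forced to False.
  then v3 is forced to True.
  then v5 is forced to False.
Every clause has at least one true literal under this assignment.
So v1=True  v2=False  v3=True  v4=True  v5=False  v6=True  v7=True  v8=False is a satisfying assignment.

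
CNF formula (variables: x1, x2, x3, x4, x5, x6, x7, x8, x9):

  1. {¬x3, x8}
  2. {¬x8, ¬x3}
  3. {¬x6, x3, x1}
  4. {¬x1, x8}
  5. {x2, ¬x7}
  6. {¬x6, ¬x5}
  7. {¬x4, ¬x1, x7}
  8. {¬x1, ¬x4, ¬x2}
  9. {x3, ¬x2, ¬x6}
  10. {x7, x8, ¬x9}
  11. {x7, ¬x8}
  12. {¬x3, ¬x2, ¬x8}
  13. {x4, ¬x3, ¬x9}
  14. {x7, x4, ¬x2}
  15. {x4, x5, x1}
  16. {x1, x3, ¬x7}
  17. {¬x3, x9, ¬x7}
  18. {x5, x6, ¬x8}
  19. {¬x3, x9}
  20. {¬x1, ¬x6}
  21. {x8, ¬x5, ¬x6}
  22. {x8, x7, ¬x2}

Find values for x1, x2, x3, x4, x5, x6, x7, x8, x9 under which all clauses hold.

x1=T, x2=T, x3=F, x4=F, x5=T, x6=F, x7=T, x8=T, x9=T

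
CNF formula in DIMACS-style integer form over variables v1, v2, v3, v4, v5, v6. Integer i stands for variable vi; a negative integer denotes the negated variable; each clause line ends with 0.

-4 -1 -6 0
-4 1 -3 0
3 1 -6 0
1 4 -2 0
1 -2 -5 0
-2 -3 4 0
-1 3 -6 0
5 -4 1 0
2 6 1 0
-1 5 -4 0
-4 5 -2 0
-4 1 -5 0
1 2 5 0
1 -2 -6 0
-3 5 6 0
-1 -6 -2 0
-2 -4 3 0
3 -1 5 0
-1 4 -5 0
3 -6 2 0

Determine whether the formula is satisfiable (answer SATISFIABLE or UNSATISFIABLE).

SATISFIABLE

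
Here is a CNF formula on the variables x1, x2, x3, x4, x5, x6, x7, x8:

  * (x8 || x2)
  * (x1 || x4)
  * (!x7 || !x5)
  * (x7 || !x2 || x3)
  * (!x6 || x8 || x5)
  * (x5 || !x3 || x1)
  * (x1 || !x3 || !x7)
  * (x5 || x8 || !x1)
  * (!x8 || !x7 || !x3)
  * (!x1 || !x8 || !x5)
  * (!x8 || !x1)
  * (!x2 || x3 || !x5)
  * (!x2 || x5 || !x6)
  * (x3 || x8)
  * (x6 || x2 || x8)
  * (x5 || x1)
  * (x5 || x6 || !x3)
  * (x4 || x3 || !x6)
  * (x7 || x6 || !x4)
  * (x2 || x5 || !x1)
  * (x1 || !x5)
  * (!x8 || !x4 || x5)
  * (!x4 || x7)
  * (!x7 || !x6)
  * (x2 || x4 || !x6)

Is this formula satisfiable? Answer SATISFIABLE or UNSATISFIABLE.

Branch on x1: take x1 = True.
  then x8 is forced to False.
  then x2 is forced to True.
  then x5 is forced to True.
  then x7 is forced to False.
  then x3 is forced to True.
  then x4 is forced to False.
x6 is now unconstrained; take x6 = False.
Every clause has at least one true literal under this assignment.
So x1=T  x2=T  x3=T  x4=F  x5=T  x6=F  x7=F  x8=F is a satisfying assignment.

SATISFIABLE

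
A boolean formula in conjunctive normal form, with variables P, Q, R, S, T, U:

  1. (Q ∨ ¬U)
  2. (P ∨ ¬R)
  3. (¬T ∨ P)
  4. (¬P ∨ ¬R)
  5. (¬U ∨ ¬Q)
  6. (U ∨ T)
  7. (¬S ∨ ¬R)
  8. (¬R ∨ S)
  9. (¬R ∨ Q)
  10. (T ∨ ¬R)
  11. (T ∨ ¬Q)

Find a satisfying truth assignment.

P=True  Q=False  R=False  S=False  T=True  U=False

R occurs only negated in the remaining clauses — set R = False.
Try P = True.
Set Q = False and propagate.
  then U is forced to False.
  then T is forced to True.
S is now unconstrained; take S = False.
Every clause has at least one true literal under this assignment.
Check each clause:
  1. (¬U ∨ Q) — ¬U is true.
  2. (¬R ∨ P) — P is true.
  3. (¬T ∨ P) — P is true.
  4. (¬R ∨ ¬P) — ¬R is true.
  5. (¬Q ∨ ¬U) — ¬U is true.
  6. (T ∨ U) — T is true.
  7. (¬R ∨ ¬S) — ¬S is true.
  8. (S ∨ ¬R) — ¬R is true.
  9. (¬R ∨ Q) — ¬R is true.
  10. (T ∨ ¬R) — ¬R is true.
  11. (T ∨ ¬Q) — T is true.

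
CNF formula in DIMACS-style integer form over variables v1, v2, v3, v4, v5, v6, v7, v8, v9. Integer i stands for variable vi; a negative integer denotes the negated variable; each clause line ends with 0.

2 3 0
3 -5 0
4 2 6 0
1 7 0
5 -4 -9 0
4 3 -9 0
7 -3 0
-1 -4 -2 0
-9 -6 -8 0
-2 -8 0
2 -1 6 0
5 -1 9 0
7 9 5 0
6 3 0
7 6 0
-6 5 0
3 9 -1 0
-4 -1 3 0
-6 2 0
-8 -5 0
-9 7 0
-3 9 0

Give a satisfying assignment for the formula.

v7 occurs only positively in the remaining clauses — set v7 = True.
Pure literal: v8 appears only negated; assign v8 = False.
Try v1 = False.
Branch on v2: take v2 = True.
For the remaining variables, v3 = True, v4 = False, v5 = True, v6 = True, v9 = True works.
Every clause has at least one true literal under this assignment.

v1=False, v2=True, v3=True, v4=False, v5=True, v6=True, v7=True, v8=False, v9=True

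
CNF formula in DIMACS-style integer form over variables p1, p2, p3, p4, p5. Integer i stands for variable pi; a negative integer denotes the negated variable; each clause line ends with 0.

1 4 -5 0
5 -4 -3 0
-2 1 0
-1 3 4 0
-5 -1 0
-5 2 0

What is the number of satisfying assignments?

7

Case analysis on p1 and p5:
  p1=T, p5=T: a clause becomes empty — 0.
  p1=T, p5=F: remaining (p2,p3,p4) ∈ {(F,F,T); (F,T,F); (T,F,T); (T,T,F)} — 4.
  p1=F, p5=T: a clause becomes empty — 0.
  p1=F, p5=F: remaining (p2,p3,p4) ∈ {(F,F,F); (F,F,T); (F,T,F)} — 3.
Total: 0 + 4 + 0 + 3 = 7.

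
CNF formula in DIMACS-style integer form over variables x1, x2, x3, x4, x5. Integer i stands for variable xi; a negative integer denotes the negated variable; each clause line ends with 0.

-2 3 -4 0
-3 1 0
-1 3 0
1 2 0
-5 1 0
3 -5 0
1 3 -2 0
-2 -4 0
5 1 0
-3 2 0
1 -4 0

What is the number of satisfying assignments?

2

Satisfying assignments:
  x1=T x2=T x3=T x4=F x5=F
  x1=T x2=T x3=T x4=F x5=T
Count: 2.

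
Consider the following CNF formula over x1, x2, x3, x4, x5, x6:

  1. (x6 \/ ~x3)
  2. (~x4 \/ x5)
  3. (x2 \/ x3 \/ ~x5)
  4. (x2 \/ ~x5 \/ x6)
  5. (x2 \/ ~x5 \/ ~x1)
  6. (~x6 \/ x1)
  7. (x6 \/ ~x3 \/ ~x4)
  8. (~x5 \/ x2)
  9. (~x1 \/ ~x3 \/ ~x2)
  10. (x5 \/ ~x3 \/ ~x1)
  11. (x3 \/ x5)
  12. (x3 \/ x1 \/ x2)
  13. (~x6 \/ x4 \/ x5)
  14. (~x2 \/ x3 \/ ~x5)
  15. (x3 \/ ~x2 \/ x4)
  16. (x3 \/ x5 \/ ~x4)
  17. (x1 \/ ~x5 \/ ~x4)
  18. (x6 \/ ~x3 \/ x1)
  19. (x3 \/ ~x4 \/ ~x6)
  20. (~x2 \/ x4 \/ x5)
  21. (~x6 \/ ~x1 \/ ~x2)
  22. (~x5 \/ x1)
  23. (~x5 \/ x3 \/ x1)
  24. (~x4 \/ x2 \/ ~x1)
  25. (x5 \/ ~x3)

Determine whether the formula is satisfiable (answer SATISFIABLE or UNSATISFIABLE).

UNSATISFIABLE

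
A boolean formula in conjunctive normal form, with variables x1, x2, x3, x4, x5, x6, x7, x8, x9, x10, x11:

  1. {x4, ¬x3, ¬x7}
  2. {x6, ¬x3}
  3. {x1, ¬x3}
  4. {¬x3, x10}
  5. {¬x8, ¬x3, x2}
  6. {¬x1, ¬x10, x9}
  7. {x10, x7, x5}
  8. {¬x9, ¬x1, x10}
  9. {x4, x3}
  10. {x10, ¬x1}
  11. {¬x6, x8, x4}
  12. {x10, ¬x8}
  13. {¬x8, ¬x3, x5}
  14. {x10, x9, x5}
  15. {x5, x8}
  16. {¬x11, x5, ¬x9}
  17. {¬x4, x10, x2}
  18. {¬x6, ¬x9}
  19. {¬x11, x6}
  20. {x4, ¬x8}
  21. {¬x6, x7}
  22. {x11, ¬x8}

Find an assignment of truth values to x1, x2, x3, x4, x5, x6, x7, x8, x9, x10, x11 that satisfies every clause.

x1 = T  x2 = T  x3 = F  x4 = T  x5 = T  x6 = F  x7 = T  x8 = F  x9 = T  x10 = T  x11 = F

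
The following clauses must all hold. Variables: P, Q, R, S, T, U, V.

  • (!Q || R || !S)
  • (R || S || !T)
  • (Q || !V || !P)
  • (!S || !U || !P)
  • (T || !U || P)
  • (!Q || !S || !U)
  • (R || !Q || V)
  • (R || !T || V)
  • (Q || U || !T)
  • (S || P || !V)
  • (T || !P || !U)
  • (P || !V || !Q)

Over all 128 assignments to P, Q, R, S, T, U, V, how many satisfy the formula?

Case analysis on P and Q:
  P=T, Q=T: 11 of the 32 assignments to (R,S,T,U,V) work.
  P=T, Q=F: 5 of the 32 assignments to (R,S,T,U,V) work.
  P=F, Q=T: 5 of the 32 assignments to (R,S,T,U,V) work.
  P=F, Q=F: 10 of the 32 assignments to (R,S,T,U,V) work.
Total: 11 + 5 + 5 + 10 = 31.

31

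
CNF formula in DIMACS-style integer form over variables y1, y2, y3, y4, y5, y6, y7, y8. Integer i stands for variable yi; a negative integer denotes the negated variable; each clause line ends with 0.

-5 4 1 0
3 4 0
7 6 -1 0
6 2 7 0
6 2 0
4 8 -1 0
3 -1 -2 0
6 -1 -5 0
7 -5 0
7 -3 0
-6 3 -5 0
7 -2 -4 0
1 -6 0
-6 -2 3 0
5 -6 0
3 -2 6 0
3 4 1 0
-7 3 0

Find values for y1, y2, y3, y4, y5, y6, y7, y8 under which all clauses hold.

y1=1, y2=1, y3=1, y4=1, y5=0, y6=0, y7=1, y8=1

Pure literal: y8 appears only positively; assign y8 = True.
Try y1 = True.
Branch on y2: take y2 = True.
  then y3 is forced to True.
  then y7 is forced to True.
Branch on y5: take y5 = False.
  then y6 is forced to False.
y4 is now unconstrained; take y4 = True.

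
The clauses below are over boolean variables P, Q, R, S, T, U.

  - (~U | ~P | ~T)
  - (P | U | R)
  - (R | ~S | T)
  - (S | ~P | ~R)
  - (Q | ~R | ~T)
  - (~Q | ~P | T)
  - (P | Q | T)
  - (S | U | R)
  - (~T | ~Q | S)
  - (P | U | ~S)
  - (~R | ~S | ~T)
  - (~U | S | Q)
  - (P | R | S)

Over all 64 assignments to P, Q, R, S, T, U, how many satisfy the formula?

9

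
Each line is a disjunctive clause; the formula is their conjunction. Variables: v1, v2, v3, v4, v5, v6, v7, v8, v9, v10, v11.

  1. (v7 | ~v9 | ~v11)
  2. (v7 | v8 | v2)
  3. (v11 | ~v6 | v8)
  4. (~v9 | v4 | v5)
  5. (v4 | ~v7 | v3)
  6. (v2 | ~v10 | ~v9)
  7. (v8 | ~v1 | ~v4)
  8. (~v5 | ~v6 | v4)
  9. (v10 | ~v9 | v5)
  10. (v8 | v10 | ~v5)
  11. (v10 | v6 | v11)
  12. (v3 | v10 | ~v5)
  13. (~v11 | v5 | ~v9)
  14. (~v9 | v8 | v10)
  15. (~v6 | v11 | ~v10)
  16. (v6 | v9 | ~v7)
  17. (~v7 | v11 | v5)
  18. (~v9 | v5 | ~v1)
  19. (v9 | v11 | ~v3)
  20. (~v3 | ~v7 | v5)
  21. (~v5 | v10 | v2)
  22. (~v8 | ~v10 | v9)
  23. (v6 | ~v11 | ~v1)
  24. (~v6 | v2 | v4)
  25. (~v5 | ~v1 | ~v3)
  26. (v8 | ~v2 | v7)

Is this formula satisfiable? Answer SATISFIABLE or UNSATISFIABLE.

SATISFIABLE

v1 occurs only negated in the remaining clauses — set v1 = False.
Branch on v2: take v2 = True.
Set v3 = False and propagate.
For the remaining variables, v4 = False, v5 = False, v6 = False, v7 = False, v8 = True, v9 = False, v10 = False, v11 = True works.
So v1 = 0, v2 = 1, v3 = 0, v4 = 0, v5 = 0, v6 = 0, v7 = 0, v8 = 1, v9 = 0, v10 = 0, v11 = 1 is a satisfying assignment.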